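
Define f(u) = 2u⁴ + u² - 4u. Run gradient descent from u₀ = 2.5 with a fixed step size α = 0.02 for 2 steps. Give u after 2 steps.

0.06080128

f′(u) = 8u³ + 2u - 4
Step 1: f′(2.5) = 126; u₁ = 2.5 − 0.02·126 = -0.02
Step 2: f′(-0.02) = -4.040064; u₂ = -0.02 − 0.02·(-4.040064) = 0.06080128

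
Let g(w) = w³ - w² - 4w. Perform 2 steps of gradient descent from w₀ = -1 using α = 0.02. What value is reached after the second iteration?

g′(w) = 3w² - 2w - 4
w₁ = -1 − 0.02·1 = -1.02
w₂ = -1.02 − 0.02·1.1612 = -1.043224

-1.043224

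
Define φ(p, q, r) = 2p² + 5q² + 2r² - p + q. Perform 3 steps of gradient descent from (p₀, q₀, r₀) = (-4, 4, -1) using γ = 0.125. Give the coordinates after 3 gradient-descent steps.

∇φ = (4p - 1, 10q + 1, 4r)
(p₁, q₁, r₁) = (-4, 4, -1) − 0.125·(-17, 41, -4) = (-1.875, -1.125, -0.5)
(p₂, q₂, r₂) = (-1.875, -1.125, -0.5) − 0.125·(-8.5, -10.25, -2) = (-0.8125, 0.15625, -0.25)
(p₃, q₃, r₃) = (-0.8125, 0.15625, -0.25) − 0.125·(-4.25, 2.5625, -1) = (-0.28125, -0.1640625, -0.125)

(-0.28125, -0.1640625, -0.125)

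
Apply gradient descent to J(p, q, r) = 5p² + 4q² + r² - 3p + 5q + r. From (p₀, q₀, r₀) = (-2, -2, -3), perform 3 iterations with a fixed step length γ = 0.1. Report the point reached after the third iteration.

∇J = (10p - 3, 8q + 5, 2r + 1)
Step 1: at (-2, -2, -3), ∇J = (-23, -11, -5) → (-2, -2, -3) − 0.1·(-23, -11, -5) = (0.3, -0.9, -2.5)
Step 2: at (0.3, -0.9, -2.5), ∇J = (0, -2.2, -4) → (0.3, -0.9, -2.5) − 0.1·(0, -2.2, -4) = (0.3, -0.68, -2.1)
Step 3: at (0.3, -0.68, -2.1), ∇J = (0, -0.44, -3.2) → (0.3, -0.68, -2.1) − 0.1·(0, -0.44, -3.2) = (0.3, -0.636, -1.78)

(0.3, -0.636, -1.78)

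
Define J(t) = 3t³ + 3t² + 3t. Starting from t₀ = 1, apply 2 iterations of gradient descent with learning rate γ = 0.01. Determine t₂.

J′(t) = 9t² + 6t + 3
Step 1: J′(1) = 18; t₁ = 1 − 0.01·18 = 0.82
Step 2: J′(0.82) = 13.9716; t₂ = 0.82 − 0.01·13.9716 = 0.680284

0.680284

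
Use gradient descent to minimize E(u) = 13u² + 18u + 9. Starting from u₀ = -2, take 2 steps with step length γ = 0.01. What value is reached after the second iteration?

-1.4084

E′(u) = 26u + 18
u₁ = -2 − 0.01·(-34) = -1.66
u₂ = -1.66 − 0.01·(-25.16) = -1.4084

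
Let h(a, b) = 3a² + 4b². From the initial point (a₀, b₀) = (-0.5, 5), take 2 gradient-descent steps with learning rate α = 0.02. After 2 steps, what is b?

3.528

∇h = (6a, 8b)
(a₁, b₁) = (-0.5, 5) − 0.02·(-3, 40) = (-0.44, 4.2)
(a₂, b₂) = (-0.44, 4.2) − 0.02·(-2.64, 33.6) = (-0.3872, 3.528)
b = 3.528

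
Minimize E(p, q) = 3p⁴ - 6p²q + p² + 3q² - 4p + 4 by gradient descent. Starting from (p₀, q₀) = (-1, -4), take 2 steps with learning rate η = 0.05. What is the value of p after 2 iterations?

∇E = (12p³ - 12pq + 2p - 4, -6p² + 6q)
(p₁, q₁) = (-1, -4) − 0.05·(-66, -30) = (2.3, -2.5)
(p₂, q₂) = (2.3, -2.5) − 0.05·(215.604, -46.74) = (-8.4802, -0.163)
p = -8.4802

-8.4802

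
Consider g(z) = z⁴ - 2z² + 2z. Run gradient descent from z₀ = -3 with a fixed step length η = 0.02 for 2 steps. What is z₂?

g′(z) = 4z³ - 4z + 2
Step 1: g′(-3) = -94; z₁ = -3 − 0.02·(-94) = -1.12
Step 2: g′(-1.12) = 0.860288; z₂ = -1.12 − 0.02·0.860288 = -1.13720576

-1.13720576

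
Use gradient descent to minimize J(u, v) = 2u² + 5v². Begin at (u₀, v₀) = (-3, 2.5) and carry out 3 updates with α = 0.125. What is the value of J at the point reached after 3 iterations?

∇J = (4u, 10v)
(u₁, v₁) = (-3, 2.5) − 0.125·(-12, 25) = (-1.5, -0.625)
(u₂, v₂) = (-1.5, -0.625) − 0.125·(-6, -6.25) = (-0.75, 0.15625)
(u₃, v₃) = (-0.75, 0.15625) − 0.125·(-3, 1.5625) = (-0.375, -0.0390625)
J(-0.375, -0.0390625) = 0.28887939453125

0.28887939453125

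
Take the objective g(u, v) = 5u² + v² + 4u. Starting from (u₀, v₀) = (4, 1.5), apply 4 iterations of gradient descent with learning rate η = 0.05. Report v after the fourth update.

∇g = (10u + 4, 2v)
Step 1: at (4, 1.5), ∇g = (44, 3) → (4, 1.5) − 0.05·(44, 3) = (1.8, 1.35)
Step 2: at (1.8, 1.35), ∇g = (22, 2.7) → (1.8, 1.35) − 0.05·(22, 2.7) = (0.7, 1.215)
Step 3: at (0.7, 1.215), ∇g = (11, 2.43) → (0.7, 1.215) − 0.05·(11, 2.43) = (0.15, 1.0935)
Step 4: at (0.15, 1.0935), ∇g = (5.5, 2.187) → (0.15, 1.0935) − 0.05·(5.5, 2.187) = (-0.125, 0.98415)
v = 0.98415

0.98415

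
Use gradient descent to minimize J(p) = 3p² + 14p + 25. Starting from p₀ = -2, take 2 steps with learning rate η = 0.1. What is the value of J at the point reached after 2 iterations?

8.6752

J′(p) = 6p + 14
p₁ = -2 − 0.1·2 = -2.2
p₂ = -2.2 − 0.1·0.8 = -2.28
J(-2.28) = 8.6752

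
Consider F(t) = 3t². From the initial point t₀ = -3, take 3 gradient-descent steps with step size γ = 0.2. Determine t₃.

F′(t) = 6t
Step 1: F′(-3) = -18; t₁ = -3 − 0.2·(-18) = 0.6
Step 2: F′(0.6) = 3.6; t₂ = 0.6 − 0.2·3.6 = -0.12
Step 3: F′(-0.12) = -0.72; t₃ = -0.12 − 0.2·(-0.72) = 0.024

0.024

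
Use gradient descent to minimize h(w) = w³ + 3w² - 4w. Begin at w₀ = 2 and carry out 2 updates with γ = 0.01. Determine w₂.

1.6348

h′(w) = 3w² + 6w - 4
Step 1: h′(2) = 20; w₁ = 2 − 0.01·20 = 1.8
Step 2: h′(1.8) = 16.52; w₂ = 1.8 − 0.01·16.52 = 1.6348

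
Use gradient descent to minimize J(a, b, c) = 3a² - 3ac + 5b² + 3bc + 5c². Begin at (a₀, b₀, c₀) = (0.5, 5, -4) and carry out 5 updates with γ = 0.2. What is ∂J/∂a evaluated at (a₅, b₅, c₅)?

-7.04592

∇J = (6a - 3c, 10b + 3c, -3a + 3b + 10c)
Step 1: at (0.5, 5, -4), ∇J = (15, 38, -26.5) → (0.5, 5, -4) − 0.2·(15, 38, -26.5) = (-2.5, -2.6, 1.3)
Step 2: at (-2.5, -2.6, 1.3), ∇J = (-18.9, -22.1, 12.7) → (-2.5, -2.6, 1.3) − 0.2·(-18.9, -22.1, 12.7) = (1.28, 1.82, -1.24)
Step 3: at (1.28, 1.82, -1.24), ∇J = (11.4, 14.48, -10.78) → (1.28, 1.82, -1.24) − 0.2·(11.4, 14.48, -10.78) = (-1, -1.076, 0.916)
Step 4: at (-1, -1.076, 0.916), ∇J = (-8.748, -8.012, 8.932) → (-1, -1.076, 0.916) − 0.2·(-8.748, -8.012, 8.932) = (0.7496, 0.5264, -0.8704)
Step 5: at (0.7496, 0.5264, -0.8704), ∇J = (7.1088, 2.6528, -9.3736) → (0.7496, 0.5264, -0.8704) − 0.2·(7.1088, 2.6528, -9.3736) = (-0.67216, -0.00416, 1.00432)
∂J/∂a at (-0.67216, -0.00416, 1.00432) = -7.04592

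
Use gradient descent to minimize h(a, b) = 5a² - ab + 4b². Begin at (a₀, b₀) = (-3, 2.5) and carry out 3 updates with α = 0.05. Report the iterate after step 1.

(-1.375, 1.35)

∇h = (10a - b, -a + 8b)
(a₁, b₁) = (-3, 2.5) − 0.05·(-32.5, 23) = (-1.375, 1.35)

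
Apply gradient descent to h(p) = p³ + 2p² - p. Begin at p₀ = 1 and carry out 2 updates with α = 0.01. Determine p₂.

h′(p) = 3p² + 4p - 1
p₁ = 1 − 0.01·6 = 0.94
p₂ = 0.94 − 0.01·5.4108 = 0.885892

0.885892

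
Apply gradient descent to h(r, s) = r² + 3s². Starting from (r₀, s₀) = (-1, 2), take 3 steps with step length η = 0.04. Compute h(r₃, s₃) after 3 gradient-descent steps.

2.918754144256

∇h = (2r, 6s)
Step 1: at (-1, 2), ∇h = (-2, 12) → (-1, 2) − 0.04·(-2, 12) = (-0.92, 1.52)
Step 2: at (-0.92, 1.52), ∇h = (-1.84, 9.12) → (-0.92, 1.52) − 0.04·(-1.84, 9.12) = (-0.8464, 1.1552)
Step 3: at (-0.8464, 1.1552), ∇h = (-1.6928, 6.9312) → (-0.8464, 1.1552) − 0.04·(-1.6928, 6.9312) = (-0.778688, 0.877952)
h(-0.778688, 0.877952) = 2.918754144256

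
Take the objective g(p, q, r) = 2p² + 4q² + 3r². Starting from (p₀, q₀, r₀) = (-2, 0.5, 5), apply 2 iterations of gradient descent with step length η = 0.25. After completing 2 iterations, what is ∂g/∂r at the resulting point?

∇g = (4p, 8q, 6r)
(p₁, q₁, r₁) = (-2, 0.5, 5) − 0.25·(-8, 4, 30) = (0, -0.5, -2.5)
(p₂, q₂, r₂) = (0, -0.5, -2.5) − 0.25·(0, -4, -15) = (0, 0.5, 1.25)
∂g/∂r at (0, 0.5, 1.25) = 7.5

7.5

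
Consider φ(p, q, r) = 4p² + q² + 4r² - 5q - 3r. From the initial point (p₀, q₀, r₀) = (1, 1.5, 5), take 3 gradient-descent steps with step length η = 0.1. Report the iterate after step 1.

(0.2, 1.7, 1.3)

∇φ = (8p, 2q - 5, 8r - 3)
Step 1: at (1, 1.5, 5), ∇φ = (8, -2, 37) → (1, 1.5, 5) − 0.1·(8, -2, 37) = (0.2, 1.7, 1.3)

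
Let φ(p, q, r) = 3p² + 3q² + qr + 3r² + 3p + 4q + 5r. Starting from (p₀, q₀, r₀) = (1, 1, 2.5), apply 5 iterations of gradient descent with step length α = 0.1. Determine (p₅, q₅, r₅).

∇φ = (6p + 3, 6q + r + 4, q + 6r + 5)
Step 1: at (1, 1, 2.5), ∇φ = (9, 12.5, 21) → (1, 1, 2.5) − 0.1·(9, 12.5, 21) = (0.1, -0.25, 0.4)
Step 2: at (0.1, -0.25, 0.4), ∇φ = (3.6, 2.9, 7.15) → (0.1, -0.25, 0.4) − 0.1·(3.6, 2.9, 7.15) = (-0.26, -0.54, -0.315)
Step 3: at (-0.26, -0.54, -0.315), ∇φ = (1.44, 0.445, 2.57) → (-0.26, -0.54, -0.315) − 0.1·(1.44, 0.445, 2.57) = (-0.404, -0.5845, -0.572)
Step 4: at (-0.404, -0.5845, -0.572), ∇φ = (0.576, -0.079, 0.9835) → (-0.404, -0.5845, -0.572) − 0.1·(0.576, -0.079, 0.9835) = (-0.4616, -0.5766, -0.67035)
Step 5: at (-0.4616, -0.5766, -0.67035), ∇φ = (0.2304, -0.12995, 0.4013) → (-0.4616, -0.5766, -0.67035) − 0.1·(0.2304, -0.12995, 0.4013) = (-0.48464, -0.563605, -0.71048)

(-0.48464, -0.563605, -0.71048)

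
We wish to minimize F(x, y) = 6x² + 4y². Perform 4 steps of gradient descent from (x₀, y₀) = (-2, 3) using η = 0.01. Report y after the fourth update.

∇F = (12x, 8y)
(x₁, y₁) = (-2, 3) − 0.01·(-24, 24) = (-1.76, 2.76)
(x₂, y₂) = (-1.76, 2.76) − 0.01·(-21.12, 22.08) = (-1.5488, 2.5392)
(x₃, y₃) = (-1.5488, 2.5392) − 0.01·(-18.5856, 20.3136) = (-1.362944, 2.336064)
(x₄, y₄) = (-1.362944, 2.336064) − 0.01·(-16.355328, 18.688512) = (-1.19939072, 2.14917888)
y = 2.14917888

2.14917888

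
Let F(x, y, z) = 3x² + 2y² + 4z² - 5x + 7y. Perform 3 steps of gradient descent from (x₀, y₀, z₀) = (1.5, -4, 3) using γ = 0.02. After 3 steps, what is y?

-3.502048

∇F = (6x - 5, 4y + 7, 8z)
(x₁, y₁, z₁) = (1.5, -4, 3) − 0.02·(4, -9, 24) = (1.42, -3.82, 2.52)
(x₂, y₂, z₂) = (1.42, -3.82, 2.52) − 0.02·(3.52, -8.28, 20.16) = (1.3496, -3.6544, 2.1168)
(x₃, y₃, z₃) = (1.3496, -3.6544, 2.1168) − 0.02·(3.0976, -7.6176, 16.9344) = (1.287648, -3.502048, 1.778112)
y = -3.502048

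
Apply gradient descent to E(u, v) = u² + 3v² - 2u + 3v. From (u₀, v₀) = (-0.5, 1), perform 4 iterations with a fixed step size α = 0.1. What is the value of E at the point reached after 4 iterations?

∇E = (2u - 2, 6v + 3)
Step 1: at (-0.5, 1), ∇E = (-3, 9) → (-0.5, 1) − 0.1·(-3, 9) = (-0.2, 0.1)
Step 2: at (-0.2, 0.1), ∇E = (-2.4, 3.6) → (-0.2, 0.1) − 0.1·(-2.4, 3.6) = (0.04, -0.26)
Step 3: at (0.04, -0.26), ∇E = (-1.92, 1.44) → (0.04, -0.26) − 0.1·(-1.92, 1.44) = (0.232, -0.404)
Step 4: at (0.232, -0.404), ∇E = (-1.536, 0.576) → (0.232, -0.404) − 0.1·(-1.536, 0.576) = (0.3856, -0.4616)
E(0.3856, -0.4616) = -1.36808896

-1.36808896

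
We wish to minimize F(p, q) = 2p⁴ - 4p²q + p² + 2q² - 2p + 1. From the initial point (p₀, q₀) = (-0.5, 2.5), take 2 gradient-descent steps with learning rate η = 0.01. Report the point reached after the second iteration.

(-0.62271872, 2.326144)

∇F = (8p³ - 8pq + 2p - 2, -4p² + 4q)
Step 1: at (-0.5, 2.5), ∇F = (6, 9) → (-0.5, 2.5) − 0.01·(6, 9) = (-0.56, 2.41)
Step 2: at (-0.56, 2.41), ∇F = (6.271872, 8.3856) → (-0.56, 2.41) − 0.01·(6.271872, 8.3856) = (-0.62271872, 2.326144)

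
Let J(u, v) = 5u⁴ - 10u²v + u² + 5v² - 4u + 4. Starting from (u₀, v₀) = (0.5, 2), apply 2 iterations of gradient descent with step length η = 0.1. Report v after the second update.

∇J = (20u³ - 20uv + 2u - 4, -10u² + 10v)
(u₁, v₁) = (0.5, 2) − 0.1·(-20.5, 17.5) = (2.55, 0.25)
(u₂, v₂) = (2.55, 0.25) − 0.1·(319.9775, -62.525) = (-29.44775, 6.5025)
v = 6.5025

6.5025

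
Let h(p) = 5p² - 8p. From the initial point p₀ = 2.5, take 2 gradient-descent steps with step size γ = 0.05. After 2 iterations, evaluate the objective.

h′(p) = 10p - 8
p₁ = 2.5 − 0.05·17 = 1.65
p₂ = 1.65 − 0.05·8.5 = 1.225
h(1.225) = -2.296875

-2.296875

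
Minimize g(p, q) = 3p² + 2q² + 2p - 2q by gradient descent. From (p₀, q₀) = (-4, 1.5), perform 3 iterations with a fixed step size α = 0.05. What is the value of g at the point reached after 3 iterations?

∇g = (6p + 2, 4q - 2)
(p₁, q₁) = (-4, 1.5) − 0.05·(-22, 4) = (-2.9, 1.3)
(p₂, q₂) = (-2.9, 1.3) − 0.05·(-15.4, 3.2) = (-2.13, 1.14)
(p₃, q₃) = (-2.13, 1.14) − 0.05·(-10.78, 2.56) = (-1.591, 1.012)
g(-1.591, 1.012) = 4.436131

4.436131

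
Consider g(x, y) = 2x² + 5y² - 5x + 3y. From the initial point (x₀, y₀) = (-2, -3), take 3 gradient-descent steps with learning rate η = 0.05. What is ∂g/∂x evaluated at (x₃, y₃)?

-6.656

∇g = (4x - 5, 10y + 3)
Step 1: at (-2, -3), ∇g = (-13, -27) → (-2, -3) − 0.05·(-13, -27) = (-1.35, -1.65)
Step 2: at (-1.35, -1.65), ∇g = (-10.4, -13.5) → (-1.35, -1.65) − 0.05·(-10.4, -13.5) = (-0.83, -0.975)
Step 3: at (-0.83, -0.975), ∇g = (-8.32, -6.75) → (-0.83, -0.975) − 0.05·(-8.32, -6.75) = (-0.414, -0.6375)
∂g/∂x at (-0.414, -0.6375) = -6.656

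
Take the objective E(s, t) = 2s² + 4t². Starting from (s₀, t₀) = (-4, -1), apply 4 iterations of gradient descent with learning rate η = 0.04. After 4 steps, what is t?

∇E = (4s, 8t)
(s₁, t₁) = (-4, -1) − 0.04·(-16, -8) = (-3.36, -0.68)
(s₂, t₂) = (-3.36, -0.68) − 0.04·(-13.44, -5.44) = (-2.8224, -0.4624)
(s₃, t₃) = (-2.8224, -0.4624) − 0.04·(-11.2896, -3.6992) = (-2.370816, -0.314432)
(s₄, t₄) = (-2.370816, -0.314432) − 0.04·(-9.483264, -2.515456) = (-1.99148544, -0.21381376)
t = -0.21381376

-0.21381376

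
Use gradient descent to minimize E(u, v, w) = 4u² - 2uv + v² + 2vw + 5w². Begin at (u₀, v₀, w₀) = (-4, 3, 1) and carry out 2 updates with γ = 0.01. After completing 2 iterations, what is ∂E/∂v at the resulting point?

∇E = (8u - 2v, -2u + 2v + 2w, 2v + 10w)
Step 1: at (-4, 3, 1), ∇E = (-38, 16, 16) → (-4, 3, 1) − 0.01·(-38, 16, 16) = (-3.62, 2.84, 0.84)
Step 2: at (-3.62, 2.84, 0.84), ∇E = (-34.64, 14.6, 14.08) → (-3.62, 2.84, 0.84) − 0.01·(-34.64, 14.6, 14.08) = (-3.2736, 2.694, 0.6992)
∂E/∂v at (-3.2736, 2.694, 0.6992) = 13.3336

13.3336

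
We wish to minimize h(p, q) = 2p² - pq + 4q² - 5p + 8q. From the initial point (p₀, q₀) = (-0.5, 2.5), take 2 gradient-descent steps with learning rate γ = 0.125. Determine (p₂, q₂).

∇h = (4p - q - 5, -p + 8q + 8)
Step 1: at (-0.5, 2.5), ∇h = (-9.5, 28.5) → (-0.5, 2.5) − 0.125·(-9.5, 28.5) = (0.6875, -1.0625)
Step 2: at (0.6875, -1.0625), ∇h = (-1.1875, -1.1875) → (0.6875, -1.0625) − 0.125·(-1.1875, -1.1875) = (0.8359375, -0.9140625)

(0.8359375, -0.9140625)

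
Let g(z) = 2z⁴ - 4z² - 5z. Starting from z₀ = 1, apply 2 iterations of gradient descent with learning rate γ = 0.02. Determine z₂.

1.16304

g′(z) = 8z³ - 8z - 5
z₁ = 1 − 0.02·(-5) = 1.1
z₂ = 1.1 − 0.02·(-3.152) = 1.16304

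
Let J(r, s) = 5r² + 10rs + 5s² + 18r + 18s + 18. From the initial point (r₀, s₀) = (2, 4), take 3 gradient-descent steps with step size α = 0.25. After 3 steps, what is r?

-251.5

∇J = (10r + 10s + 18, 10r + 10s + 18)
(r₁, s₁) = (2, 4) − 0.25·(78, 78) = (-17.5, -15.5)
(r₂, s₂) = (-17.5, -15.5) − 0.25·(-312, -312) = (60.5, 62.5)
(r₃, s₃) = (60.5, 62.5) − 0.25·(1248, 1248) = (-251.5, -249.5)
r = -251.5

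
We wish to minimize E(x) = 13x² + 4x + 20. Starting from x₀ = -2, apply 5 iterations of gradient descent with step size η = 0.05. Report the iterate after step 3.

-0.104

E′(x) = 26x + 4
x₁ = -2 − 0.05·(-48) = 0.4
x₂ = 0.4 − 0.05·14.4 = -0.32
x₃ = -0.32 − 0.05·(-4.32) = -0.104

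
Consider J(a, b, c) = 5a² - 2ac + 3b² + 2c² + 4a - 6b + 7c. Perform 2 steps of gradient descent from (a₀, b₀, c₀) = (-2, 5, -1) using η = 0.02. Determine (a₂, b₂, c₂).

(-1.5016, 4.0976, -1.2576)

∇J = (10a - 2c + 4, 6b - 6, -2a + 4c + 7)
(a₁, b₁, c₁) = (-2, 5, -1) − 0.02·(-14, 24, 7) = (-1.72, 4.52, -1.14)
(a₂, b₂, c₂) = (-1.72, 4.52, -1.14) − 0.02·(-10.92, 21.12, 5.88) = (-1.5016, 4.0976, -1.2576)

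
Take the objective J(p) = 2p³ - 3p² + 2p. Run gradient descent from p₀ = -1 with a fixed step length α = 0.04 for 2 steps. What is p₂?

-2.598464

J′(p) = 6p² - 6p + 2
Step 1: J′(-1) = 14; p₁ = -1 − 0.04·14 = -1.56
Step 2: J′(-1.56) = 25.9616; p₂ = -1.56 − 0.04·25.9616 = -2.598464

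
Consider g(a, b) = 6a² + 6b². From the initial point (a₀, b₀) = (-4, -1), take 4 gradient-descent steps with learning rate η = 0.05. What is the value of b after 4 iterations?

-0.0256

∇g = (12a, 12b)
Step 1: at (-4, -1), ∇g = (-48, -12) → (-4, -1) − 0.05·(-48, -12) = (-1.6, -0.4)
Step 2: at (-1.6, -0.4), ∇g = (-19.2, -4.8) → (-1.6, -0.4) − 0.05·(-19.2, -4.8) = (-0.64, -0.16)
Step 3: at (-0.64, -0.16), ∇g = (-7.68, -1.92) → (-0.64, -0.16) − 0.05·(-7.68, -1.92) = (-0.256, -0.064)
Step 4: at (-0.256, -0.064), ∇g = (-3.072, -0.768) → (-0.256, -0.064) − 0.05·(-3.072, -0.768) = (-0.1024, -0.0256)
b = -0.0256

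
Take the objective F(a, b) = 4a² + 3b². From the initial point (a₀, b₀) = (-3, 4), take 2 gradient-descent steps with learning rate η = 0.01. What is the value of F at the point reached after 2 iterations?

∇F = (8a, 6b)
(a₁, b₁) = (-3, 4) − 0.01·(-24, 24) = (-2.76, 3.76)
(a₂, b₂) = (-2.76, 3.76) − 0.01·(-22.08, 22.56) = (-2.5392, 3.5344)
F(-2.5392, 3.5344) = 63.26609664

63.26609664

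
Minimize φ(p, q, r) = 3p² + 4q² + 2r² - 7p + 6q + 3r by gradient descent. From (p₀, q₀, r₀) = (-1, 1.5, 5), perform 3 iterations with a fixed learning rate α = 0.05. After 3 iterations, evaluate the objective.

12.47761275

∇φ = (6p - 7, 8q + 6, 4r + 3)
(p₁, q₁, r₁) = (-1, 1.5, 5) − 0.05·(-13, 18, 23) = (-0.35, 0.6, 3.85)
(p₂, q₂, r₂) = (-0.35, 0.6, 3.85) − 0.05·(-9.1, 10.8, 18.4) = (0.105, 0.06, 2.93)
(p₃, q₃, r₃) = (0.105, 0.06, 2.93) − 0.05·(-6.37, 6.48, 14.72) = (0.4235, -0.264, 2.194)
φ(0.4235, -0.264, 2.194) = 12.47761275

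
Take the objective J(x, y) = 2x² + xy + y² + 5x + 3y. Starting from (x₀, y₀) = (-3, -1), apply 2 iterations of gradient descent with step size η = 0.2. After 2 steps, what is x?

∇J = (4x + y + 5, x + 2y + 3)
(x₁, y₁) = (-3, -1) − 0.2·(-8, -2) = (-1.4, -0.6)
(x₂, y₂) = (-1.4, -0.6) − 0.2·(-1.2, 0.4) = (-1.16, -0.68)
x = -1.16

-1.16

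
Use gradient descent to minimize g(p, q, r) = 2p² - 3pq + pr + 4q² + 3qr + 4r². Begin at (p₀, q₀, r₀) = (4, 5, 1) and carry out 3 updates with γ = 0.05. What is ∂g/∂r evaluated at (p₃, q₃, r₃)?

1.170625

∇g = (4p - 3q + r, -3p + 8q + 3r, p + 3q + 8r)
(p₁, q₁, r₁) = (4, 5, 1) − 0.05·(2, 31, 27) = (3.9, 3.45, -0.35)
(p₂, q₂, r₂) = (3.9, 3.45, -0.35) − 0.05·(4.9, 14.85, 11.45) = (3.655, 2.7075, -0.9225)
(p₃, q₃, r₃) = (3.655, 2.7075, -0.9225) − 0.05·(5.575, 7.9275, 4.3975) = (3.37625, 2.311125, -1.142375)
∂g/∂r at (3.37625, 2.311125, -1.142375) = 1.170625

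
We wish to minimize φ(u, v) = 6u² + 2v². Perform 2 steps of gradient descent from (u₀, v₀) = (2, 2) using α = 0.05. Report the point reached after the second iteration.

(0.32, 1.28)

∇φ = (12u, 4v)
(u₁, v₁) = (2, 2) − 0.05·(24, 8) = (0.8, 1.6)
(u₂, v₂) = (0.8, 1.6) − 0.05·(9.6, 6.4) = (0.32, 1.28)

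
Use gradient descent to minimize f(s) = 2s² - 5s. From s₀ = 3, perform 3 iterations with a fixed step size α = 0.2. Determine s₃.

1.264

f′(s) = 4s - 5
s₁ = 3 − 0.2·7 = 1.6
s₂ = 1.6 − 0.2·1.4 = 1.32
s₃ = 1.32 − 0.2·0.28 = 1.264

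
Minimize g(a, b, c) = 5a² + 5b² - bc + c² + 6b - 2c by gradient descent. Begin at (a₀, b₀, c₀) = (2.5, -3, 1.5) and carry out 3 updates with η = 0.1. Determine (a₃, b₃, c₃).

∇g = (10a, 10b - c + 6, -b + 2c - 2)
(a₁, b₁, c₁) = (2.5, -3, 1.5) − 0.1·(25, -25.5, 4) = (0, -0.45, 1.1)
(a₂, b₂, c₂) = (0, -0.45, 1.1) − 0.1·(0, 0.4, 0.65) = (0, -0.49, 1.035)
(a₃, b₃, c₃) = (0, -0.49, 1.035) − 0.1·(0, 0.065, 0.56) = (0, -0.4965, 0.979)

(0, -0.4965, 0.979)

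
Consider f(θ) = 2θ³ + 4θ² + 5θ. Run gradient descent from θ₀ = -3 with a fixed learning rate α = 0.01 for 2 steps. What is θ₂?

-3.80535

f′(θ) = 6θ² + 8θ + 5
θ₁ = -3 − 0.01·35 = -3.35
θ₂ = -3.35 − 0.01·45.535 = -3.80535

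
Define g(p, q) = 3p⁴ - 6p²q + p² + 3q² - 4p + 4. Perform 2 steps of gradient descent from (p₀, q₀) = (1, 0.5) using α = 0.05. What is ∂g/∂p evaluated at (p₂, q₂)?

0.160731131904

∇g = (12p³ - 12pq + 2p - 4, -6p² + 6q)
Step 1: at (1, 0.5), ∇g = (4, -3) → (1, 0.5) − 0.05·(4, -3) = (0.8, 0.65)
Step 2: at (0.8, 0.65), ∇g = (-2.496, 0.06) → (0.8, 0.65) − 0.05·(-2.496, 0.06) = (0.9248, 0.647)
∂g/∂p at (0.9248, 0.647) = 0.160731131904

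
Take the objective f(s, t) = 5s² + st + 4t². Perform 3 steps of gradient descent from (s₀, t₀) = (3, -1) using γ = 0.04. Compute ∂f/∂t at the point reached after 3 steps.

∇f = (10s + t, s + 8t)
Step 1: at (3, -1), ∇f = (29, -5) → (3, -1) − 0.04·(29, -5) = (1.84, -0.8)
Step 2: at (1.84, -0.8), ∇f = (17.6, -4.56) → (1.84, -0.8) − 0.04·(17.6, -4.56) = (1.136, -0.6176)
Step 3: at (1.136, -0.6176), ∇f = (10.7424, -3.8048) → (1.136, -0.6176) − 0.04·(10.7424, -3.8048) = (0.706304, -0.465408)
∂f/∂t at (0.706304, -0.465408) = -3.01696

-3.01696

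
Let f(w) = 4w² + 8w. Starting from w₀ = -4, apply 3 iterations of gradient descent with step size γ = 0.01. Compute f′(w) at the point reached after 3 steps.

f′(w) = 8w + 8
w₁ = -4 − 0.01·(-24) = -3.76
w₂ = -3.76 − 0.01·(-22.08) = -3.5392
w₃ = -3.5392 − 0.01·(-20.3136) = -3.336064
f′(w) at (-3.336064) = -18.688512

-18.688512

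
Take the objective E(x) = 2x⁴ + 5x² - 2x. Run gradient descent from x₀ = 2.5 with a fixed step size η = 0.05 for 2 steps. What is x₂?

E′(x) = 8x³ + 10x - 2
x₁ = 2.5 − 0.05·148 = -4.9
x₂ = -4.9 − 0.05·(-992.192) = 44.7096

44.7096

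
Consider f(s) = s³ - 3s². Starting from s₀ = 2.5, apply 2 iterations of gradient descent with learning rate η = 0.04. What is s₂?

2.2513

f′(s) = 3s² - 6s
s₁ = 2.5 − 0.04·3.75 = 2.35
s₂ = 2.35 − 0.04·2.4675 = 2.2513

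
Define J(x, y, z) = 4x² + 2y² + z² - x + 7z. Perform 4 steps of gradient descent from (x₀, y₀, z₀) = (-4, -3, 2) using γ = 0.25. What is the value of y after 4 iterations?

∇J = (8x - 1, 4y, 2z + 7)
(x₁, y₁, z₁) = (-4, -3, 2) − 0.25·(-33, -12, 11) = (4.25, 0, -0.75)
(x₂, y₂, z₂) = (4.25, 0, -0.75) − 0.25·(33, 0, 5.5) = (-4, 0, -2.125)
(x₃, y₃, z₃) = (-4, 0, -2.125) − 0.25·(-33, 0, 2.75) = (4.25, 0, -2.8125)
(x₄, y₄, z₄) = (4.25, 0, -2.8125) − 0.25·(33, 0, 1.375) = (-4, 0, -3.15625)
y = 0

0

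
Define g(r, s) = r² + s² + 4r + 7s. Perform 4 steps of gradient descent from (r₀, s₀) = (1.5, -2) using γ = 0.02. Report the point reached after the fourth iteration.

(0.97271296, -2.22598016)

∇g = (2r + 4, 2s + 7)
Step 1: at (1.5, -2), ∇g = (7, 3) → (1.5, -2) − 0.02·(7, 3) = (1.36, -2.06)
Step 2: at (1.36, -2.06), ∇g = (6.72, 2.88) → (1.36, -2.06) − 0.02·(6.72, 2.88) = (1.2256, -2.1176)
Step 3: at (1.2256, -2.1176), ∇g = (6.4512, 2.7648) → (1.2256, -2.1176) − 0.02·(6.4512, 2.7648) = (1.096576, -2.172896)
Step 4: at (1.096576, -2.172896), ∇g = (6.193152, 2.654208) → (1.096576, -2.172896) − 0.02·(6.193152, 2.654208) = (0.97271296, -2.22598016)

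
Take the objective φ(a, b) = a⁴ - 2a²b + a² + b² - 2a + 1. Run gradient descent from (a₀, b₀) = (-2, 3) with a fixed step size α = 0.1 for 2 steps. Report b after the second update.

2.632

∇φ = (4a³ - 4ab + 2a - 2, -2a² + 2b)
(a₁, b₁) = (-2, 3) − 0.1·(-14, -2) = (-0.6, 3.2)
(a₂, b₂) = (-0.6, 3.2) − 0.1·(3.616, 5.68) = (-0.9616, 2.632)
b = 2.632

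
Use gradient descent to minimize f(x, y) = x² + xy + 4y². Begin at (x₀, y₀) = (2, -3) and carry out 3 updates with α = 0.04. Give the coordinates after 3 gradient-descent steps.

∇f = (2x + y, x + 8y)
(x₁, y₁) = (2, -3) − 0.04·(1, -22) = (1.96, -2.12)
(x₂, y₂) = (1.96, -2.12) − 0.04·(1.8, -15) = (1.888, -1.52)
(x₃, y₃) = (1.888, -1.52) − 0.04·(2.256, -10.272) = (1.79776, -1.10912)

(1.79776, -1.10912)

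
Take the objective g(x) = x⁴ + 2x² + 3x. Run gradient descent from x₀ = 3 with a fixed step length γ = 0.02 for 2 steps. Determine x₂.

g′(x) = 4x³ + 4x + 3
Step 1: g′(3) = 123; x₁ = 3 − 0.02·123 = 0.54
Step 2: g′(0.54) = 5.789856; x₂ = 0.54 − 0.02·5.789856 = 0.42420288

0.42420288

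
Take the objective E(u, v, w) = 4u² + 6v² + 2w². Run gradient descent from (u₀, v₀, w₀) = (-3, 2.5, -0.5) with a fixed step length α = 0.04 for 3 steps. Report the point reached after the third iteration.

∇E = (8u, 12v, 4w)
(u₁, v₁, w₁) = (-3, 2.5, -0.5) − 0.04·(-24, 30, -2) = (-2.04, 1.3, -0.42)
(u₂, v₂, w₂) = (-2.04, 1.3, -0.42) − 0.04·(-16.32, 15.6, -1.68) = (-1.3872, 0.676, -0.3528)
(u₃, v₃, w₃) = (-1.3872, 0.676, -0.3528) − 0.04·(-11.0976, 8.112, -1.4112) = (-0.943296, 0.35152, -0.296352)

(-0.943296, 0.35152, -0.296352)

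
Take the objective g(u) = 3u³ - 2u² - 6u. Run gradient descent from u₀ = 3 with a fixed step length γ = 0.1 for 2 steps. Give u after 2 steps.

-13.821

g′(u) = 9u² - 4u - 6
Step 1: g′(3) = 63; u₁ = 3 − 0.1·63 = -3.3
Step 2: g′(-3.3) = 105.21; u₂ = -3.3 − 0.1·105.21 = -13.821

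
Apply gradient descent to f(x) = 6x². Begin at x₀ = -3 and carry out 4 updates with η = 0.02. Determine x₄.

f′(x) = 12x
Step 1: f′(-3) = -36; x₁ = -3 − 0.02·(-36) = -2.28
Step 2: f′(-2.28) = -27.36; x₂ = -2.28 − 0.02·(-27.36) = -1.7328
Step 3: f′(-1.7328) = -20.7936; x₃ = -1.7328 − 0.02·(-20.7936) = -1.316928
Step 4: f′(-1.316928) = -15.803136; x₄ = -1.316928 − 0.02·(-15.803136) = -1.00086528

-1.00086528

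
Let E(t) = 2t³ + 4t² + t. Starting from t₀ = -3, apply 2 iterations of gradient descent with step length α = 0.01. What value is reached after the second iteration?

E′(t) = 6t² + 8t + 1
Step 1: E′(-3) = 31; t₁ = -3 − 0.01·31 = -3.31
Step 2: E′(-3.31) = 40.2566; t₂ = -3.31 − 0.01·40.2566 = -3.712566

-3.712566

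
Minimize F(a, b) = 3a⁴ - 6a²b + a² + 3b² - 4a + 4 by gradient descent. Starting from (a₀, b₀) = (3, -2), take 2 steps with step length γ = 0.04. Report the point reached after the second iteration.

(1019.51533824, 40.548736)

∇F = (12a³ - 12ab + 2a - 4, -6a² + 6b)
Step 1: at (3, -2), ∇F = (398, -66) → (3, -2) − 0.04·(398, -66) = (-12.92, 0.64)
Step 2: at (-12.92, 0.64), ∇F = (-25810.883456, -997.7184) → (-12.92, 0.64) − 0.04·(-25810.883456, -997.7184) = (1019.51533824, 40.548736)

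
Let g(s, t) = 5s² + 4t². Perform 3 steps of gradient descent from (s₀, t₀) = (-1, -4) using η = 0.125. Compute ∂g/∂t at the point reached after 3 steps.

0

∇g = (10s, 8t)
Step 1: at (-1, -4), ∇g = (-10, -32) → (-1, -4) − 0.125·(-10, -32) = (0.25, 0)
Step 2: at (0.25, 0), ∇g = (2.5, 0) → (0.25, 0) − 0.125·(2.5, 0) = (-0.0625, 0)
Step 3: at (-0.0625, 0), ∇g = (-0.625, 0) → (-0.0625, 0) − 0.125·(-0.625, 0) = (0.015625, 0)
∂g/∂t at (0.015625, 0) = 0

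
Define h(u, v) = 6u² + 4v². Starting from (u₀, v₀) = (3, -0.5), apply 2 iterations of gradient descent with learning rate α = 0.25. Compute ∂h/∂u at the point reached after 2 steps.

144

∇h = (12u, 8v)
Step 1: at (3, -0.5), ∇h = (36, -4) → (3, -0.5) − 0.25·(36, -4) = (-6, 0.5)
Step 2: at (-6, 0.5), ∇h = (-72, 4) → (-6, 0.5) − 0.25·(-72, 4) = (12, -0.5)
∂h/∂u at (12, -0.5) = 144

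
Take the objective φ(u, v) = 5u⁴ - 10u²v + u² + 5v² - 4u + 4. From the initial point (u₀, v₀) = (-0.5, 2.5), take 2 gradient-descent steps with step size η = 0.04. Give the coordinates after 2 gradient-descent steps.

∇φ = (20u³ - 20uv + 2u - 4, -10u² + 10v)
Step 1: at (-0.5, 2.5), ∇φ = (17.5, 22.5) → (-0.5, 2.5) − 0.04·(17.5, 22.5) = (-1.2, 1.6)
Step 2: at (-1.2, 1.6), ∇φ = (-2.56, 1.6) → (-1.2, 1.6) − 0.04·(-2.56, 1.6) = (-1.0976, 1.536)

(-1.0976, 1.536)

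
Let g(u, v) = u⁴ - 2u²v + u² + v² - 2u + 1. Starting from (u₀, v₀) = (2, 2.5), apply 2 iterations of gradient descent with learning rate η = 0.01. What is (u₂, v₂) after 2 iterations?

∇g = (4u³ - 4uv + 2u - 2, -2u² + 2v)
Step 1: at (2, 2.5), ∇g = (14, -3) → (2, 2.5) − 0.01·(14, -3) = (1.86, 2.53)
Step 2: at (1.86, 2.53), ∇g = (8.636224, -1.8592) → (1.86, 2.53) − 0.01·(8.636224, -1.8592) = (1.77363776, 2.548592)

(1.77363776, 2.548592)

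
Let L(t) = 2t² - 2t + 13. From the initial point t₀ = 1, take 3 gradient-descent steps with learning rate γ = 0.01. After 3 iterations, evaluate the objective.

L′(t) = 4t - 2
t₁ = 1 − 0.01·2 = 0.98
t₂ = 0.98 − 0.01·1.92 = 0.9608
t₃ = 0.9608 − 0.01·1.8432 = 0.942368
L(0.942368) = 12.891378894848

12.891378894848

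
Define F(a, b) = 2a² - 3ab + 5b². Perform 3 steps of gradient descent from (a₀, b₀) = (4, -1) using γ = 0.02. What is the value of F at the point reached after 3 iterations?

18.112830082816

∇F = (4a - 3b, -3a + 10b)
(a₁, b₁) = (4, -1) − 0.02·(19, -22) = (3.62, -0.56)
(a₂, b₂) = (3.62, -0.56) − 0.02·(16.16, -16.46) = (3.2968, -0.2308)
(a₃, b₃) = (3.2968, -0.2308) − 0.02·(13.8796, -12.1984) = (3.019208, 0.013168)
F(3.019208, 0.013168) = 18.112830082816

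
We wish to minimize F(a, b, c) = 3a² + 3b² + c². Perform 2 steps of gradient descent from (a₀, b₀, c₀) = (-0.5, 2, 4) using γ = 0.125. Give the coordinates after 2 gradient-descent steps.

(-0.03125, 0.125, 2.25)

∇F = (6a, 6b, 2c)
Step 1: at (-0.5, 2, 4), ∇F = (-3, 12, 8) → (-0.5, 2, 4) − 0.125·(-3, 12, 8) = (-0.125, 0.5, 3)
Step 2: at (-0.125, 0.5, 3), ∇F = (-0.75, 3, 6) → (-0.125, 0.5, 3) − 0.125·(-0.75, 3, 6) = (-0.03125, 0.125, 2.25)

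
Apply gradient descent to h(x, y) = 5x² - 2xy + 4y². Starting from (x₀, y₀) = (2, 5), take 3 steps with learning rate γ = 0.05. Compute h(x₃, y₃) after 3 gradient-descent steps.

8.030108

∇h = (10x - 2y, -2x + 8y)
(x₁, y₁) = (2, 5) − 0.05·(10, 36) = (1.5, 3.2)
(x₂, y₂) = (1.5, 3.2) − 0.05·(8.6, 22.6) = (1.07, 2.07)
(x₃, y₃) = (1.07, 2.07) − 0.05·(6.56, 14.42) = (0.742, 1.349)
h(0.742, 1.349) = 8.030108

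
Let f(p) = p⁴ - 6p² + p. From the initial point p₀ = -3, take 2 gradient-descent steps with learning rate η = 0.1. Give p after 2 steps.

-18.6484

f′(p) = 4p³ - 12p + 1
p₁ = -3 − 0.1·(-71) = 4.1
p₂ = 4.1 − 0.1·227.484 = -18.6484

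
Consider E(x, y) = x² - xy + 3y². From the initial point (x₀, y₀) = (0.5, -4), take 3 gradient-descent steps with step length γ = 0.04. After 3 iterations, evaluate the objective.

9.060188356608

∇E = (2x - y, -x + 6y)
(x₁, y₁) = (0.5, -4) − 0.04·(5, -24.5) = (0.3, -3.02)
(x₂, y₂) = (0.3, -3.02) − 0.04·(3.62, -18.42) = (0.1552, -2.2832)
(x₃, y₃) = (0.1552, -2.2832) − 0.04·(2.5936, -13.8544) = (0.051456, -1.729024)
E(0.051456, -1.729024) = 9.060188356608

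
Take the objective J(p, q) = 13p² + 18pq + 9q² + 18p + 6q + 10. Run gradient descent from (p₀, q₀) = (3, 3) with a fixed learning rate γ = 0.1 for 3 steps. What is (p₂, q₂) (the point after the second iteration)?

(32.52, 27.72)

∇J = (26p + 18q + 18, 18p + 18q + 6)
Step 1: at (3, 3), ∇J = (150, 114) → (3, 3) − 0.1·(150, 114) = (-12, -8.4)
Step 2: at (-12, -8.4), ∇J = (-445.2, -361.2) → (-12, -8.4) − 0.1·(-445.2, -361.2) = (32.52, 27.72)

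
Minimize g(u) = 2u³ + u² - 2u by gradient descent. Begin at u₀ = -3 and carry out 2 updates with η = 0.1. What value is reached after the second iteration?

-40.536

g′(u) = 6u² + 2u - 2
u₁ = -3 − 0.1·46 = -7.6
u₂ = -7.6 − 0.1·329.36 = -40.536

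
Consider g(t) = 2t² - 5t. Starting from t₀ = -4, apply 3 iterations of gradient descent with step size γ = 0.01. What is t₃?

g′(t) = 4t - 5
t₁ = -4 − 0.01·(-21) = -3.79
t₂ = -3.79 − 0.01·(-20.16) = -3.5884
t₃ = -3.5884 − 0.01·(-19.3536) = -3.394864

-3.394864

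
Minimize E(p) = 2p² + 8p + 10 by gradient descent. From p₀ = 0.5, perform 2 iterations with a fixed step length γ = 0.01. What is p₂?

E′(p) = 4p + 8
p₁ = 0.5 − 0.01·10 = 0.4
p₂ = 0.4 − 0.01·9.6 = 0.304

0.304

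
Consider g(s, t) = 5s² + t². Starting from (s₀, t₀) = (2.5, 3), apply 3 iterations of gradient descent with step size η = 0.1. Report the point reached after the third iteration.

(0, 1.536)

∇g = (10s, 2t)
Step 1: at (2.5, 3), ∇g = (25, 6) → (2.5, 3) − 0.1·(25, 6) = (0, 2.4)
Step 2: at (0, 2.4), ∇g = (0, 4.8) → (0, 2.4) − 0.1·(0, 4.8) = (0, 1.92)
Step 3: at (0, 1.92), ∇g = (0, 3.84) → (0, 1.92) − 0.1·(0, 3.84) = (0, 1.536)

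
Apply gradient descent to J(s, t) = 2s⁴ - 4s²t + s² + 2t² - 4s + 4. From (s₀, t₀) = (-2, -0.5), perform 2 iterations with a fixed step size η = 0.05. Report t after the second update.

1.12

∇J = (8s³ - 8st + 2s - 4, -4s² + 4t)
Step 1: at (-2, -0.5), ∇J = (-80, -18) → (-2, -0.5) − 0.05·(-80, -18) = (2, 0.4)
Step 2: at (2, 0.4), ∇J = (57.6, -14.4) → (2, 0.4) − 0.05·(57.6, -14.4) = (-0.88, 1.12)
t = 1.12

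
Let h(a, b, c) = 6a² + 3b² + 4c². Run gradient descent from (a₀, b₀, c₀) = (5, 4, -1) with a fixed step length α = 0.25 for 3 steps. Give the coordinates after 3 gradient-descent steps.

∇h = (12a, 6b, 8c)
Step 1: at (5, 4, -1), ∇h = (60, 24, -8) → (5, 4, -1) − 0.25·(60, 24, -8) = (-10, -2, 1)
Step 2: at (-10, -2, 1), ∇h = (-120, -12, 8) → (-10, -2, 1) − 0.25·(-120, -12, 8) = (20, 1, -1)
Step 3: at (20, 1, -1), ∇h = (240, 6, -8) → (20, 1, -1) − 0.25·(240, 6, -8) = (-40, -0.5, 1)

(-40, -0.5, 1)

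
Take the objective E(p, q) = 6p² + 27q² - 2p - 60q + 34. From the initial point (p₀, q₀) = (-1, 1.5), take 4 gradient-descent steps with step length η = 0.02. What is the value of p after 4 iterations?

-0.22255872

∇E = (12p - 2, 54q - 60)
(p₁, q₁) = (-1, 1.5) − 0.02·(-14, 21) = (-0.72, 1.08)
(p₂, q₂) = (-0.72, 1.08) − 0.02·(-10.64, -1.68) = (-0.5072, 1.1136)
(p₃, q₃) = (-0.5072, 1.1136) − 0.02·(-8.0864, 0.1344) = (-0.345472, 1.110912)
(p₄, q₄) = (-0.345472, 1.110912) − 0.02·(-6.145664, -0.010752) = (-0.22255872, 1.11112704)
p = -0.22255872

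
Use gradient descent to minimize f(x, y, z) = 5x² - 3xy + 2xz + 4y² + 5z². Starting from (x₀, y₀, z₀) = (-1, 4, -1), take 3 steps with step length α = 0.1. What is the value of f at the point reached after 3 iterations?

∇f = (10x - 3y + 2z, -3x + 8y, 2x + 10z)
Step 1: at (-1, 4, -1), ∇f = (-24, 35, -12) → (-1, 4, -1) − 0.1·(-24, 35, -12) = (1.4, 0.5, 0.2)
Step 2: at (1.4, 0.5, 0.2), ∇f = (12.9, -0.2, 4.8) → (1.4, 0.5, 0.2) − 0.1·(12.9, -0.2, 4.8) = (0.11, 0.52, -0.28)
Step 3: at (0.11, 0.52, -0.28), ∇f = (-1.02, 3.83, -2.58) → (0.11, 0.52, -0.28) − 0.1·(-1.02, 3.83, -2.58) = (0.212, 0.137, -0.022)
f(0.212, 0.137, -0.022) = 0.205756

0.205756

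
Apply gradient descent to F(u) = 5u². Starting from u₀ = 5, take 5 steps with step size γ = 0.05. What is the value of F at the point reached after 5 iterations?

0.1220703125

F′(u) = 10u
Step 1: F′(5) = 50; u₁ = 5 − 0.05·50 = 2.5
Step 2: F′(2.5) = 25; u₂ = 2.5 − 0.05·25 = 1.25
Step 3: F′(1.25) = 12.5; u₃ = 1.25 − 0.05·12.5 = 0.625
Step 4: F′(0.625) = 6.25; u₄ = 0.625 − 0.05·6.25 = 0.3125
Step 5: F′(0.3125) = 3.125; u₅ = 0.3125 − 0.05·3.125 = 0.15625
F(0.15625) = 0.1220703125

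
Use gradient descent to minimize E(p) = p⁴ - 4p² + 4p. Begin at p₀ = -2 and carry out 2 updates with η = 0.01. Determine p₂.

-1.80461312

E′(p) = 4p³ - 8p + 4
p₁ = -2 − 0.01·(-12) = -1.88
p₂ = -1.88 − 0.01·(-7.538688) = -1.80461312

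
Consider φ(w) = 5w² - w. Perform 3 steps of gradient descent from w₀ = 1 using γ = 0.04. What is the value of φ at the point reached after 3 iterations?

φ′(w) = 10w - 1
Step 1: φ′(1) = 9; w₁ = 1 − 0.04·9 = 0.64
Step 2: φ′(0.64) = 5.4; w₂ = 0.64 − 0.04·5.4 = 0.424
Step 3: φ′(0.424) = 3.24; w₃ = 0.424 − 0.04·3.24 = 0.2944
φ(0.2944) = 0.1389568

0.1389568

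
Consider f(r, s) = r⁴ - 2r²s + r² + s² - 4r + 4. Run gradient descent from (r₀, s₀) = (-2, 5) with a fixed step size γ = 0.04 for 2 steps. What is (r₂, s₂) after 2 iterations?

(-1.9744, 4.8464)

∇f = (4r³ - 4rs + 2r - 4, -2r² + 2s)
Step 1: at (-2, 5), ∇f = (0, 2) → (-2, 5) − 0.04·(0, 2) = (-2, 4.92)
Step 2: at (-2, 4.92), ∇f = (-0.64, 1.84) → (-2, 4.92) − 0.04·(-0.64, 1.84) = (-1.9744, 4.8464)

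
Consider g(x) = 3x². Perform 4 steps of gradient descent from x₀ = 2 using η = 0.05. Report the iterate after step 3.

g′(x) = 6x
x₁ = 2 − 0.05·12 = 1.4
x₂ = 1.4 − 0.05·8.4 = 0.98
x₃ = 0.98 − 0.05·5.88 = 0.686

0.686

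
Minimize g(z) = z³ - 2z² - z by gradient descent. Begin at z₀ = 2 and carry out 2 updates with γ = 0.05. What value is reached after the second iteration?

1.756625

g′(z) = 3z² - 4z - 1
Step 1: g′(2) = 3; z₁ = 2 − 0.05·3 = 1.85
Step 2: g′(1.85) = 1.8675; z₂ = 1.85 − 0.05·1.8675 = 1.756625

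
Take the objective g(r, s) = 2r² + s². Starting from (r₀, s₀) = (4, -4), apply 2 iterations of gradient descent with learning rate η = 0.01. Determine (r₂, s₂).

(3.6864, -3.8416)

∇g = (4r, 2s)
(r₁, s₁) = (4, -4) − 0.01·(16, -8) = (3.84, -3.92)
(r₂, s₂) = (3.84, -3.92) − 0.01·(15.36, -7.84) = (3.6864, -3.8416)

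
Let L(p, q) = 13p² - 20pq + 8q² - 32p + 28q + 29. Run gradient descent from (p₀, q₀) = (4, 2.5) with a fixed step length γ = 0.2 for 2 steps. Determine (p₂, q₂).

(27.68, -17.98)

∇L = (26p - 20q - 32, -20p + 16q + 28)
(p₁, q₁) = (4, 2.5) − 0.2·(22, -12) = (-0.4, 4.9)
(p₂, q₂) = (-0.4, 4.9) − 0.2·(-140.4, 114.4) = (27.68, -17.98)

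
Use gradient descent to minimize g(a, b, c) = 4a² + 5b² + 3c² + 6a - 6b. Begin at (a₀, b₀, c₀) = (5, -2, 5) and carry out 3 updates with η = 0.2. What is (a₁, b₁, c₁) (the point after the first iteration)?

(-4.2, 3.2, -1)

∇g = (8a + 6, 10b - 6, 6c)
(a₁, b₁, c₁) = (5, -2, 5) − 0.2·(46, -26, 30) = (-4.2, 3.2, -1)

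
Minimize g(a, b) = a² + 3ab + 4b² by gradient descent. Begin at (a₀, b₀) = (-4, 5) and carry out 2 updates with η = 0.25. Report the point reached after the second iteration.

(-1.375, 6.3125)

∇g = (2a + 3b, 3a + 8b)
Step 1: at (-4, 5), ∇g = (7, 28) → (-4, 5) − 0.25·(7, 28) = (-5.75, -2)
Step 2: at (-5.75, -2), ∇g = (-17.5, -33.25) → (-5.75, -2) − 0.25·(-17.5, -33.25) = (-1.375, 6.3125)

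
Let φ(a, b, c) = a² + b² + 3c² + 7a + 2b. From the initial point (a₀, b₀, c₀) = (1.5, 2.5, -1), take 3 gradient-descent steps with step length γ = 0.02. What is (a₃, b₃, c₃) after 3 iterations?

∇φ = (2a + 7, 2b + 2, 6c)
Step 1: at (1.5, 2.5, -1), ∇φ = (10, 7, -6) → (1.5, 2.5, -1) − 0.02·(10, 7, -6) = (1.3, 2.36, -0.88)
Step 2: at (1.3, 2.36, -0.88), ∇φ = (9.6, 6.72, -5.28) → (1.3, 2.36, -0.88) − 0.02·(9.6, 6.72, -5.28) = (1.108, 2.2256, -0.7744)
Step 3: at (1.108, 2.2256, -0.7744), ∇φ = (9.216, 6.4512, -4.6464) → (1.108, 2.2256, -0.7744) − 0.02·(9.216, 6.4512, -4.6464) = (0.92368, 2.096576, -0.681472)

(0.92368, 2.096576, -0.681472)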